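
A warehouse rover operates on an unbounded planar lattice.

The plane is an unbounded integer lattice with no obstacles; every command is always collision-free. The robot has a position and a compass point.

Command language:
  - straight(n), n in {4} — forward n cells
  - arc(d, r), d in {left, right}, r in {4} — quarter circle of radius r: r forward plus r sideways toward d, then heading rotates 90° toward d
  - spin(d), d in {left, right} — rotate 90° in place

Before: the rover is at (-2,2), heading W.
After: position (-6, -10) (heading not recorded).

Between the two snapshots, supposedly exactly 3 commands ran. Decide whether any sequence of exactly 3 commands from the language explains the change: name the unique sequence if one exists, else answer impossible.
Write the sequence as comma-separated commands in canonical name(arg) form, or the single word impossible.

key: running straight(4) before arc(left, 4) would end elsewhere — order is forced
initial: at (-2,2), heading W
1. arc(left, 4) → at (-6,-2), heading S
2. straight(4) → at (-6,-6), heading S
3. straight(4) → at (-6,-10), heading S
no other 3-command option fits: unique.

arc(left, 4), straight(4), straight(4)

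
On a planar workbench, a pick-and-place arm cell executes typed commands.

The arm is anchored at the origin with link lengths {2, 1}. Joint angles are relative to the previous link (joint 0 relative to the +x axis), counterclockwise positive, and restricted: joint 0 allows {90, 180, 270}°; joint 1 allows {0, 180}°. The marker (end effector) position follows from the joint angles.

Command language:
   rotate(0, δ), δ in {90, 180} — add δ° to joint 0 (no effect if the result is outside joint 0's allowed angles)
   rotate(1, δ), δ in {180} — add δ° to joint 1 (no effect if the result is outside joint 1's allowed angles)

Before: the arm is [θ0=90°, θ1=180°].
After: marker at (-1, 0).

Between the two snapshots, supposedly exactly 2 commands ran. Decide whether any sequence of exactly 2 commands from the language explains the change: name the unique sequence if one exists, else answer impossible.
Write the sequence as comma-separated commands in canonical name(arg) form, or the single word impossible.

rotate(0, 90), rotate(0, 180)

key: order matters: swapping rotate(0, 90) and rotate(0, 180) lands elsewhere
initial: [θ0=90°, θ1=180°]
[1] after rotate(0, 90): [θ0=180°, θ1=180°]
[2] after rotate(0, 180): [θ0=180°, θ1=180°]
uniquely the one of 9 2-step routes that fits.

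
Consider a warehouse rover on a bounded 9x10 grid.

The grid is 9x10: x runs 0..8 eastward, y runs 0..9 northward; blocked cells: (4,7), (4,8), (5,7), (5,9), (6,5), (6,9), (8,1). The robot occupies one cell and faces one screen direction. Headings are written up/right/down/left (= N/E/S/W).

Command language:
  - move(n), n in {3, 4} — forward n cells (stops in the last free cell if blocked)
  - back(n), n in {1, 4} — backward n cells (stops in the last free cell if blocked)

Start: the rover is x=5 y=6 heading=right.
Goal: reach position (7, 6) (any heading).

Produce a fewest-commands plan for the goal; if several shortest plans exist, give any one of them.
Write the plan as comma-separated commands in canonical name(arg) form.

from: x=5 y=6 heading=right
[1] after back(1): x=4 y=6 heading=right
[2] after move(3): x=7 y=6 heading=right
shorter routes all fall short; 2 is best.

back(1), move(3)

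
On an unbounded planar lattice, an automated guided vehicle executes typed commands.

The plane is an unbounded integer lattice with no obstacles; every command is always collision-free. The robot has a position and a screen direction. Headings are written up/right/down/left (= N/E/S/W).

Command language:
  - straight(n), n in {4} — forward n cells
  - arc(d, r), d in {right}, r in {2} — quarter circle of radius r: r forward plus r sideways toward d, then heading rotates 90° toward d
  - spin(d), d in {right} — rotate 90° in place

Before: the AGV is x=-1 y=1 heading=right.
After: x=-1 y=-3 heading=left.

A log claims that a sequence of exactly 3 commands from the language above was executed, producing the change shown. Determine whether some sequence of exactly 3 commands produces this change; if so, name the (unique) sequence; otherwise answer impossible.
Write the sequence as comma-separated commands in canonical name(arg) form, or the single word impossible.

key: position moved to (-1,-3) AND the heading swung to W — translation plus rotation needed
from: x=-1 y=1 heading=right
step 1 (spin(right)): x=-1 y=1 heading=down
step 2 (straight(4)): x=-1 y=-3 heading=down
step 3 (spin(right)): x=-1 y=-3 heading=left
no other 3-command option fits: unique.

spin(right), straight(4), spin(right)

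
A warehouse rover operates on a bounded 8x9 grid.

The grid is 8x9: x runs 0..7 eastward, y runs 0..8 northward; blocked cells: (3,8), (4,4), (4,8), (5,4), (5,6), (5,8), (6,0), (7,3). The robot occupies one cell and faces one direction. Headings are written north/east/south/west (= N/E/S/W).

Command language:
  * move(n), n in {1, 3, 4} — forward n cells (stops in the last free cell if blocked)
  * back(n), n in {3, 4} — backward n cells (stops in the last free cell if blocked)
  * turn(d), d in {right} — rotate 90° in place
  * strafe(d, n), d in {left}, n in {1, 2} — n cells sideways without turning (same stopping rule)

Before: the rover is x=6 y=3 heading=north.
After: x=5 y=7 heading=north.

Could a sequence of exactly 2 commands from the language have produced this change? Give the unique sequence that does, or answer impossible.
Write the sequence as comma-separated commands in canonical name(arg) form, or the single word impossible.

move(4), strafe(left, 1)

key: heading stays N — no command in the sequence turns
initial: x=6 y=3 heading=north
1. move(4) → x=6 y=7 heading=north
2. strafe(left, 1) → x=5 y=7 heading=north
uniquely the one of 64 2-step routes that fits.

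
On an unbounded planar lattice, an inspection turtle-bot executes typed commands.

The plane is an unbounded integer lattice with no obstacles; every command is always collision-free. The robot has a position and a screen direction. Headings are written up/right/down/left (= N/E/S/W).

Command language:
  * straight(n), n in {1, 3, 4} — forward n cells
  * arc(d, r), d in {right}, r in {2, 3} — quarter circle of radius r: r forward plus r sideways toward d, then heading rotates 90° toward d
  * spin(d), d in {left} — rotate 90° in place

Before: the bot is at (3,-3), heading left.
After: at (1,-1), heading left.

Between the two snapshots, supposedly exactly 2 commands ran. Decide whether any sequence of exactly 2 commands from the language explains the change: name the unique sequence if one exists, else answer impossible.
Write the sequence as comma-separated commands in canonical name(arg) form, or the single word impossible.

key: running spin(left) before arc(right, 2) would end elsewhere — order is forced
from: at (3,-3), heading left
[1] after arc(right, 2): at (1,-1), heading up
[2] after spin(left): at (1,-1), heading left
no other 2-command option fits: unique.

arc(right, 2), spin(left)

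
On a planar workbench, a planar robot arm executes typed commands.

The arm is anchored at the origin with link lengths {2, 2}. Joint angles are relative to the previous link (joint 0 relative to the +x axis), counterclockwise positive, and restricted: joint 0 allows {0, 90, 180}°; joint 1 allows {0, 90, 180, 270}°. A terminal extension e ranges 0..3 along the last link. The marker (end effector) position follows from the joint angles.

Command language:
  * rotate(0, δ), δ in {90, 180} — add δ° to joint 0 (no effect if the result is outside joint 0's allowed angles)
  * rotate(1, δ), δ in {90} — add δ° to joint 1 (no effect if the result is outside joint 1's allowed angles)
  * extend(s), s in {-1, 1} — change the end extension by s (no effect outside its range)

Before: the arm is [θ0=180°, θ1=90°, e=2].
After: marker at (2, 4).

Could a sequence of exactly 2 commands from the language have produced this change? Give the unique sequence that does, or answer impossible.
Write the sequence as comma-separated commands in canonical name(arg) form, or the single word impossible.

rotate(0, 90), rotate(0, 180)

key: running rotate(0, 180) before rotate(0, 90) would end elsewhere — order is forced
begin: [θ0=180°, θ1=90°, e=2]
step 1 (rotate(0, 90)): [θ0=180°, θ1=90°, e=2]
step 2 (rotate(0, 180)): [θ0=0°, θ1=90°, e=2]
all 25 alternatives checked — unique.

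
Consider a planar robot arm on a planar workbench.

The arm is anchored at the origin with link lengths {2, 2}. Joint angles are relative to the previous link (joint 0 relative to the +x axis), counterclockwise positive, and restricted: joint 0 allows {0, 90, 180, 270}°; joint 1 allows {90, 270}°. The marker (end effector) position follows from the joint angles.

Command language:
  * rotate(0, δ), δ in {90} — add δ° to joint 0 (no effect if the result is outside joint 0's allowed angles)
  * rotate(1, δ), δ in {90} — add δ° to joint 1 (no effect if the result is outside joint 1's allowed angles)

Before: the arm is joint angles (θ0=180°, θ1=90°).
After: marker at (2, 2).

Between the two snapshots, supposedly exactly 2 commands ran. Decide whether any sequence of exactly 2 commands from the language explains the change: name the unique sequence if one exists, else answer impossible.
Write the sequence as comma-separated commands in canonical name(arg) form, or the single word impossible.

rotate(0, 90), rotate(0, 90)

start: joint angles (θ0=180°, θ1=90°)
step 1 (rotate(0, 90)): joint angles (θ0=270°, θ1=90°)
step 2 (rotate(0, 90)): joint angles (θ0=0°, θ1=90°)
uniquely the one of 4 2-step routes that fits.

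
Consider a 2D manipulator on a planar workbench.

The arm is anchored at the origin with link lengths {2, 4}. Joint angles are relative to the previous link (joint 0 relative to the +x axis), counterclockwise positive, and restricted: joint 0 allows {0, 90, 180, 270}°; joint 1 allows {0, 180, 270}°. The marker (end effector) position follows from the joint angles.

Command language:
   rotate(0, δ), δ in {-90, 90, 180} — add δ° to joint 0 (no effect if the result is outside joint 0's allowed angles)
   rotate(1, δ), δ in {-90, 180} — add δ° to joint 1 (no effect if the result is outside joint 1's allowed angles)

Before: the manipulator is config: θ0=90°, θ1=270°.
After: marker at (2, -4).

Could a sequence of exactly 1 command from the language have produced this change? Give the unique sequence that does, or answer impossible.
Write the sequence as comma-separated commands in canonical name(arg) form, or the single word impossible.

rotate(0, -90)

start: config: θ0=90°, θ1=270°
1. rotate(0, -90) → config: θ0=0°, θ1=270°
all 5 alternatives checked — unique.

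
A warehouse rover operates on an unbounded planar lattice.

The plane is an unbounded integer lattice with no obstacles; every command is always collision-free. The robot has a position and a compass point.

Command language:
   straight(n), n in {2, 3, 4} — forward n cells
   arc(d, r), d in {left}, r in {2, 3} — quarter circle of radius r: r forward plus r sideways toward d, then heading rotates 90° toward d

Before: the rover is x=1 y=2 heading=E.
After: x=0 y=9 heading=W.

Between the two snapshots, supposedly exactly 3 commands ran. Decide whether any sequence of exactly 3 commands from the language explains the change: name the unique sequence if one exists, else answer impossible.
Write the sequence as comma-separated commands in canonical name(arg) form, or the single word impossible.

key: order matters: swapping arc(left, 2) and arc(left, 3) lands elsewhere
begin: x=1 y=2 heading=E
step 1 (arc(left, 2)): x=3 y=4 heading=N
step 2 (straight(2)): x=3 y=6 heading=N
step 3 (arc(left, 3)): x=0 y=9 heading=W
no other 3-command option fits: unique.

arc(left, 2), straight(2), arc(left, 3)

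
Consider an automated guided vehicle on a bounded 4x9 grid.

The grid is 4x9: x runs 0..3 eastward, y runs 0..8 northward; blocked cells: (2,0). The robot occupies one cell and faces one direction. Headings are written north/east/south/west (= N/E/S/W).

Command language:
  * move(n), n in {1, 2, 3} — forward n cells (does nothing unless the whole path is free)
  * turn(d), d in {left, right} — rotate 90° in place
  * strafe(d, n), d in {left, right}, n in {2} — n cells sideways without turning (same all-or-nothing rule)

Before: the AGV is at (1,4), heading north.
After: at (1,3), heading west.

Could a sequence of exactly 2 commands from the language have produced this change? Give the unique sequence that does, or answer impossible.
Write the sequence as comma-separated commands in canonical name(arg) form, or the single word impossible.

impossible

no 2-step route produces this change.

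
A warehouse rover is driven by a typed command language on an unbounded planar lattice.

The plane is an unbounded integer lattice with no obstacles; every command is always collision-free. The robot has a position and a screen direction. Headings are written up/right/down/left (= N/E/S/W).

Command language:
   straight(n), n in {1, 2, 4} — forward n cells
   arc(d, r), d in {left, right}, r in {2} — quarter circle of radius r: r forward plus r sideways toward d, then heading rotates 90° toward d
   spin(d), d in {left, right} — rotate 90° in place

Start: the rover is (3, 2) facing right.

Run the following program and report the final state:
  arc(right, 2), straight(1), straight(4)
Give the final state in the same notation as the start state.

(5, -5) facing down

begin: (3, 2) facing right
[1] after arc(right, 2): (5, 0) facing down
[2] after straight(1): (5, -1) facing down
[3] after straight(4): (5, -5) facing down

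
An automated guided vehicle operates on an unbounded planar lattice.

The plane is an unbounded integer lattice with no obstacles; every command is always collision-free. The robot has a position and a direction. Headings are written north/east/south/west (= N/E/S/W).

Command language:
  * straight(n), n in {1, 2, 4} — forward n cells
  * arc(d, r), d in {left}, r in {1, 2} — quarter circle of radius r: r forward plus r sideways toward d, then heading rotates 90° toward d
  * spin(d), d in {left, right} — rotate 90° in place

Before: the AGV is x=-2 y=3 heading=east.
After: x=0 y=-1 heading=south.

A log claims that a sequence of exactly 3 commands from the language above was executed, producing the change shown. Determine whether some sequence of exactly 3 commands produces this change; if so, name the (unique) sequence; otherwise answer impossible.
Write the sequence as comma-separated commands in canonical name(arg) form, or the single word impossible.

key: cell and facing (now S) both changed — the 3 commands mix motion and turning
begin: x=-2 y=3 heading=east
t=1 straight(2) ⇒ x=0 y=3 heading=east
t=2 spin(right) ⇒ x=0 y=3 heading=south
t=3 straight(4) ⇒ x=0 y=-1 heading=south
no rival 3-sequence matches.

straight(2), spin(right), straight(4)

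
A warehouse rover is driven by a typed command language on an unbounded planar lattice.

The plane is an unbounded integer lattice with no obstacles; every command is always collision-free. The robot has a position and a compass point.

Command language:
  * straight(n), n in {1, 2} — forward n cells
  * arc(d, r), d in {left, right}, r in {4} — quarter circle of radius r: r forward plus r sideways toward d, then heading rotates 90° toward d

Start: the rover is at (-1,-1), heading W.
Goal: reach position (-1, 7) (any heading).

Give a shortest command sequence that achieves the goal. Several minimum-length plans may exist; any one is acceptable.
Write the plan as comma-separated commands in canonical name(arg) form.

start: at (-1,-1), heading W
t=1 arc(right, 4) ⇒ at (-5,3), heading N
t=2 arc(right, 4) ⇒ at (-1,7), heading E
nothing shorter than 2 reaches the goal.

arc(right, 4), arc(right, 4)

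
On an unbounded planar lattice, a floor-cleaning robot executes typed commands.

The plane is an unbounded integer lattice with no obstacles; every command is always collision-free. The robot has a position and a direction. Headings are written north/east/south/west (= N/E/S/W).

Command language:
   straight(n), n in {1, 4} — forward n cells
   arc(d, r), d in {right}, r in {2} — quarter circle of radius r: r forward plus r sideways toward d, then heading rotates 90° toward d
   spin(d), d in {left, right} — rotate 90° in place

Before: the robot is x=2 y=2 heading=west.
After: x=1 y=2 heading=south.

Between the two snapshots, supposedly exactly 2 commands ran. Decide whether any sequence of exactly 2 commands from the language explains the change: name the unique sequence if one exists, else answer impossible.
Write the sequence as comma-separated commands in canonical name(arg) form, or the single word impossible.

straight(1), spin(left)

key: position moved to (1,2) AND the heading swung to S — translation plus rotation needed
begin: x=2 y=2 heading=west
step 1 (straight(1)): x=1 y=2 heading=west
step 2 (spin(left)): x=1 y=2 heading=south
no other 2-command option fits: unique.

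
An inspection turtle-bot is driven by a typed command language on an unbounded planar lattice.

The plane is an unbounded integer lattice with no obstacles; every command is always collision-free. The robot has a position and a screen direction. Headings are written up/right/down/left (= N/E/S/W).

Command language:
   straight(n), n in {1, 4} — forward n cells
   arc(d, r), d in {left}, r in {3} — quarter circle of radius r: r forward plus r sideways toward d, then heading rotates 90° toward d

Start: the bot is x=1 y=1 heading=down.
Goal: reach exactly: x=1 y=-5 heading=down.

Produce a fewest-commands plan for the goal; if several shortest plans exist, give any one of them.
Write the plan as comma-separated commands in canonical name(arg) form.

initial: x=1 y=1 heading=down
[1] after straight(4): x=1 y=-3 heading=down
[2] after straight(1): x=1 y=-4 heading=down
[3] after straight(1): x=1 y=-5 heading=down
nothing shorter than 3 reaches the goal.

straight(4), straight(1), straight(1)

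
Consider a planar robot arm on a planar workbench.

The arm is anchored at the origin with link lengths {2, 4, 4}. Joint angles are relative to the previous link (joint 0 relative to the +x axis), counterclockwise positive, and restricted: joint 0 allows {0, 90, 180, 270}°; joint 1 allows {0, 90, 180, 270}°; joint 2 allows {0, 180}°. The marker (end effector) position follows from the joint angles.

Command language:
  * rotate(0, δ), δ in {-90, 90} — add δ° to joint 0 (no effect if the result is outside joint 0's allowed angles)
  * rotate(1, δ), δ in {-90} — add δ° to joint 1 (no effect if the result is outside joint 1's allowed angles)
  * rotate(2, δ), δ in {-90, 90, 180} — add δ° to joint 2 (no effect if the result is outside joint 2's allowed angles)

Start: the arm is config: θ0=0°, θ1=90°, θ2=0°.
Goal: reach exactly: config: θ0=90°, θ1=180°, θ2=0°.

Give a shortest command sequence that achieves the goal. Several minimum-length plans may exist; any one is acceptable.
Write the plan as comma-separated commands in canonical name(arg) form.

from: config: θ0=0°, θ1=90°, θ2=0°
t=1 rotate(0, 90) ⇒ config: θ0=90°, θ1=90°, θ2=0°
t=2 rotate(1, -90) ⇒ config: θ0=90°, θ1=0°, θ2=0°
t=3 rotate(1, -90) ⇒ config: θ0=90°, θ1=270°, θ2=0°
t=4 rotate(1, -90) ⇒ config: θ0=90°, θ1=180°, θ2=0°
minimal: 4 command(s), checked below 4.

rotate(0, 90), rotate(1, -90), rotate(1, -90), rotate(1, -90)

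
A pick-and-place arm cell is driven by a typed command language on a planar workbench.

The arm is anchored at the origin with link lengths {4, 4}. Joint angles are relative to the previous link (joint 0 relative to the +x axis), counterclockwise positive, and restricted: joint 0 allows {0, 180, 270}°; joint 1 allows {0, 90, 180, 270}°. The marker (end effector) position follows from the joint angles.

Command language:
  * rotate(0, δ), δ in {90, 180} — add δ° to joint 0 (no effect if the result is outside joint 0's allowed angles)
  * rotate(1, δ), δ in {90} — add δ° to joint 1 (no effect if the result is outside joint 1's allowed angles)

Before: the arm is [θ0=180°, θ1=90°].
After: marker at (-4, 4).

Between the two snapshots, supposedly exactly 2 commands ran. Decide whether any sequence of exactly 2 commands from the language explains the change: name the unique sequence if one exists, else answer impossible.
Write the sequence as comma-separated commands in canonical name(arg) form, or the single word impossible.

rotate(1, 90), rotate(1, 90)

from: [θ0=180°, θ1=90°]
t=1 rotate(1, 90) ⇒ [θ0=180°, θ1=180°]
t=2 rotate(1, 90) ⇒ [θ0=180°, θ1=270°]
all 9 alternatives checked — unique.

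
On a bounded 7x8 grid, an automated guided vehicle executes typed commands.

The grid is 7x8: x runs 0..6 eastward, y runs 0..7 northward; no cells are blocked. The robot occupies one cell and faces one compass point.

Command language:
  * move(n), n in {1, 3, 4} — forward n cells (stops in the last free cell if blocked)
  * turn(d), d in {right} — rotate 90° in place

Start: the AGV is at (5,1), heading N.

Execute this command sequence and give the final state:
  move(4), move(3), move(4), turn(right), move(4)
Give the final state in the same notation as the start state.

begin: at (5,1), heading N
[1] after move(4): at (5,5), heading N
[2] after move(3): at (5,7), heading N
[3] after move(4): at (5,7), heading N
[4] after turn(right): at (5,7), heading E
[5] after move(4): at (6,7), heading E

at (6,7), heading E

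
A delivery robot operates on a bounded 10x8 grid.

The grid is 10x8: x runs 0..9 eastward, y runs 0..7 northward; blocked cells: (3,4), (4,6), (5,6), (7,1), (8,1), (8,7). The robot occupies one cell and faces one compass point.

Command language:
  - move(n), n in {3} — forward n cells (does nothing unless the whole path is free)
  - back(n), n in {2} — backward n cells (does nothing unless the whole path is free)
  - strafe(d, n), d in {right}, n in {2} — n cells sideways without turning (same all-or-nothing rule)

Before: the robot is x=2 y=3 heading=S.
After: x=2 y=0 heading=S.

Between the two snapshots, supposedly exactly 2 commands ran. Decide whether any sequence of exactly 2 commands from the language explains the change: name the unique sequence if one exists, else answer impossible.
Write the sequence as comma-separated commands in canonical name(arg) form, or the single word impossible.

move(3), move(3)

key: the second move(3) would leave the grid, so it does nothing
t0: x=2 y=3 heading=S
1. move(3) → x=2 y=0 heading=S
2. move(3) → x=2 y=0 heading=S
no rival 2-sequence matches.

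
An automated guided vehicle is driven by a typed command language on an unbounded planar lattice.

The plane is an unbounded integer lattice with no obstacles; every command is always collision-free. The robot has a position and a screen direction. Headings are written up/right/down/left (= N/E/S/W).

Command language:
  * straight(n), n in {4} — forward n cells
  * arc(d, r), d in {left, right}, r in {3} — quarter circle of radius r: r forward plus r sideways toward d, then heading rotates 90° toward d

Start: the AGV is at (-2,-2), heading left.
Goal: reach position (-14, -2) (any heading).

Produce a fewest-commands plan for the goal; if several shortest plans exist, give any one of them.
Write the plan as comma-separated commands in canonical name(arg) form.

initial: at (-2,-2), heading left
t=1 straight(4) ⇒ at (-6,-2), heading left
t=2 straight(4) ⇒ at (-10,-2), heading left
t=3 straight(4) ⇒ at (-14,-2), heading left
minimal: 3 command(s), checked below 3.

straight(4), straight(4), straight(4)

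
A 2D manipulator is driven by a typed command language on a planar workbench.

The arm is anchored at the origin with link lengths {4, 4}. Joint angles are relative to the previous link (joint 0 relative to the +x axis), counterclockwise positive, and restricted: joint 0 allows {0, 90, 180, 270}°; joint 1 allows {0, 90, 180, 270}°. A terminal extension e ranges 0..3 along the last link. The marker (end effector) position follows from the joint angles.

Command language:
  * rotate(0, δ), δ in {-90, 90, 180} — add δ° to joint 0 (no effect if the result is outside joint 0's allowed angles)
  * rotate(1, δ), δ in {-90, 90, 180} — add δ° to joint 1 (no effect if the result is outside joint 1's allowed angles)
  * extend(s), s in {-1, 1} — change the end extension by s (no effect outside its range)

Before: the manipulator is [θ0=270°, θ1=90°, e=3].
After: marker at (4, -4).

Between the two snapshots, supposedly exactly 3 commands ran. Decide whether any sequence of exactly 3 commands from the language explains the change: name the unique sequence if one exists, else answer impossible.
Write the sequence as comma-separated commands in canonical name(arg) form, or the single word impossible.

t0: [θ0=270°, θ1=90°, e=3]
[1] after extend(-1): [θ0=270°, θ1=90°, e=2]
[2] after extend(-1): [θ0=270°, θ1=90°, e=1]
[3] after extend(-1): [θ0=270°, θ1=90°, e=0]
uniquely the one of 512 3-step routes that fits.

extend(-1), extend(-1), extend(-1)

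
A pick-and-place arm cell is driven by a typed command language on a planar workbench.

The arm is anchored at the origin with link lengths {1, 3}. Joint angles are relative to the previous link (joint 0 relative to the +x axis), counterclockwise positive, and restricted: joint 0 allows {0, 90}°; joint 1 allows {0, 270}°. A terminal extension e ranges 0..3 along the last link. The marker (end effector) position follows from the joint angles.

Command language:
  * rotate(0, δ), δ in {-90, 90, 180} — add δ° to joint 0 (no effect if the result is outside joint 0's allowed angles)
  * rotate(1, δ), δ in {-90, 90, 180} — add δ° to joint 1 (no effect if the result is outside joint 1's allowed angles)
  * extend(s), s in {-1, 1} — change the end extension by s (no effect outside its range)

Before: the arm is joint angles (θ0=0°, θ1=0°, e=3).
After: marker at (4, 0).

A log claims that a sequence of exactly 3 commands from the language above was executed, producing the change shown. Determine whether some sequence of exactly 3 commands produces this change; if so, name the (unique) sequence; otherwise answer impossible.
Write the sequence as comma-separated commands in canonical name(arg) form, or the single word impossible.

extend(-1), extend(-1), extend(-1)

begin: joint angles (θ0=0°, θ1=0°, e=3)
t=1 extend(-1) ⇒ joint angles (θ0=0°, θ1=0°, e=2)
t=2 extend(-1) ⇒ joint angles (θ0=0°, θ1=0°, e=1)
t=3 extend(-1) ⇒ joint angles (θ0=0°, θ1=0°, e=0)
all 512 alternatives checked — unique.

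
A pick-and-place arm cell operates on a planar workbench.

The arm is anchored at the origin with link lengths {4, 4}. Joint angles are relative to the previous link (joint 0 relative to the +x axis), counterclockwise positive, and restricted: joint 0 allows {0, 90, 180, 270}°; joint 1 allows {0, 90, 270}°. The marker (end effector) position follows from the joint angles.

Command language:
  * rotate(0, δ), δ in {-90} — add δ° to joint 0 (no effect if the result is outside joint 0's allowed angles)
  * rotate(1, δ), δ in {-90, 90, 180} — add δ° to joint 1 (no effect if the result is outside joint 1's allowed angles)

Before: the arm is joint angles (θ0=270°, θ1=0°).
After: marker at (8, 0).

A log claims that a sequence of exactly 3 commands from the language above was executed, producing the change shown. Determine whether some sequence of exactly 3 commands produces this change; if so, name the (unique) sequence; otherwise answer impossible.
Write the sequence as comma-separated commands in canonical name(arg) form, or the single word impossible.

initial: joint angles (θ0=270°, θ1=0°)
step 1 (rotate(0, -90)): joint angles (θ0=180°, θ1=0°)
step 2 (rotate(0, -90)): joint angles (θ0=90°, θ1=0°)
step 3 (rotate(0, -90)): joint angles (θ0=0°, θ1=0°)
uniquely the one of 64 3-step routes that fits.

rotate(0, -90), rotate(0, -90), rotate(0, -90)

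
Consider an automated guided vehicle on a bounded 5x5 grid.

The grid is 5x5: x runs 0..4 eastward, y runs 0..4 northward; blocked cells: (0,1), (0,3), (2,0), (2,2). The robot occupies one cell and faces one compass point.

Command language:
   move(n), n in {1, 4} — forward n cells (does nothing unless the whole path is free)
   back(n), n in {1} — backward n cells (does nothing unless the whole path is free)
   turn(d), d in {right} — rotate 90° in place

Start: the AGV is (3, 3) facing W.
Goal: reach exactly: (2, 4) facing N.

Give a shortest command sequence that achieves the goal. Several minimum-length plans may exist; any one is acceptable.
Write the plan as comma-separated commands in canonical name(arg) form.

move(1), turn(right), move(1)

from: (3, 3) facing W
[1] after move(1): (2, 3) facing W
[2] after turn(right): (2, 3) facing N
[3] after move(1): (2, 4) facing N
shorter routes all fall short; 3 is best.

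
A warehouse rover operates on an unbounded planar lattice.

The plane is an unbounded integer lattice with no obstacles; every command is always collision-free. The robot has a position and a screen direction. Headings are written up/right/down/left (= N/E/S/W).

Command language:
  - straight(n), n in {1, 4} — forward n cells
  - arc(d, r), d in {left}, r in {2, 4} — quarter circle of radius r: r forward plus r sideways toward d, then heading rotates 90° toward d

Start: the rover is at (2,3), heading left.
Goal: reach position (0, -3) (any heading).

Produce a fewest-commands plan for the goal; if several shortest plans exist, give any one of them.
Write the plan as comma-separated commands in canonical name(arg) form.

t0: at (2,3), heading left
step 1 (arc(left, 2)): at (0,1), heading down
step 2 (straight(4)): at (0,-3), heading down
no 1-step plan works, so 2 is optimal.

arc(left, 2), straight(4)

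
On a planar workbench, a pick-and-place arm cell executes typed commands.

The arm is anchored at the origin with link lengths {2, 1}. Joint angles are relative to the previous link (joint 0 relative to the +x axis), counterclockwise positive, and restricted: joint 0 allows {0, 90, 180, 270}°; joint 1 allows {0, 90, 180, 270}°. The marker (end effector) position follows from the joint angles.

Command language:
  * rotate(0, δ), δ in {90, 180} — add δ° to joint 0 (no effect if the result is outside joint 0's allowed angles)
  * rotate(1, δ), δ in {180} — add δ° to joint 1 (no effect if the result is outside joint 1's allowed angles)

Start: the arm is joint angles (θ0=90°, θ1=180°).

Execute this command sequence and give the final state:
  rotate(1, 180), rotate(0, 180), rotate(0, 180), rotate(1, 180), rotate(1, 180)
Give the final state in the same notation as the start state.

start: joint angles (θ0=90°, θ1=180°)
step 1 (rotate(1, 180)): joint angles (θ0=90°, θ1=0°)
step 2 (rotate(0, 180)): joint angles (θ0=270°, θ1=0°)
step 3 (rotate(0, 180)): joint angles (θ0=90°, θ1=0°)
step 4 (rotate(1, 180)): joint angles (θ0=90°, θ1=180°)
step 5 (rotate(1, 180)): joint angles (θ0=90°, θ1=0°)

joint angles (θ0=90°, θ1=0°)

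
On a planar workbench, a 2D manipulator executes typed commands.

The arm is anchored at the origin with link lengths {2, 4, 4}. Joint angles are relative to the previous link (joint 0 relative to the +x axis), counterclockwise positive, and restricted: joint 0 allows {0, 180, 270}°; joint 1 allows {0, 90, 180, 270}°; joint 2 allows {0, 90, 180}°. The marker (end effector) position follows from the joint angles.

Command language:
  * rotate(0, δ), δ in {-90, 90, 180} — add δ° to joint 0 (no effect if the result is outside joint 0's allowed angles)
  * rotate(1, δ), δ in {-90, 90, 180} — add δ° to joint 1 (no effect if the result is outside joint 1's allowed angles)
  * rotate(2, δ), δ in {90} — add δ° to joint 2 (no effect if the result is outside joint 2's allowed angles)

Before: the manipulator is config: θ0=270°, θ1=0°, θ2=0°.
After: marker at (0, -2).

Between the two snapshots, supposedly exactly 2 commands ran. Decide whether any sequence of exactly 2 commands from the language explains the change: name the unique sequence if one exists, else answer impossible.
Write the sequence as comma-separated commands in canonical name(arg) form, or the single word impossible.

rotate(2, 90), rotate(2, 90)

begin: config: θ0=270°, θ1=0°, θ2=0°
step 1 (rotate(2, 90)): config: θ0=270°, θ1=0°, θ2=90°
step 2 (rotate(2, 90)): config: θ0=270°, θ1=0°, θ2=180°
no other 2-command option fits: unique.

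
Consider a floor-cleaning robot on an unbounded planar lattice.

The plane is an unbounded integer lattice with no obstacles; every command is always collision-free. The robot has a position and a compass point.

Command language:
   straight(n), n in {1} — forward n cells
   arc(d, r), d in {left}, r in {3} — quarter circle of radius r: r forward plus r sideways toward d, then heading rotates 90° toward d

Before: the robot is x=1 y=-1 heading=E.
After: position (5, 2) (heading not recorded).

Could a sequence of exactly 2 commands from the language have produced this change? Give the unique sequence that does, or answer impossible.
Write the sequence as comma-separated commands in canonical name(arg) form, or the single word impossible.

straight(1), arc(left, 3)

key: order matters: swapping straight(1) and arc(left, 3) lands elsewhere
t0: x=1 y=-1 heading=E
1. straight(1) → x=2 y=-1 heading=E
2. arc(left, 3) → x=5 y=2 heading=N
uniquely the one of 4 2-step routes that fits.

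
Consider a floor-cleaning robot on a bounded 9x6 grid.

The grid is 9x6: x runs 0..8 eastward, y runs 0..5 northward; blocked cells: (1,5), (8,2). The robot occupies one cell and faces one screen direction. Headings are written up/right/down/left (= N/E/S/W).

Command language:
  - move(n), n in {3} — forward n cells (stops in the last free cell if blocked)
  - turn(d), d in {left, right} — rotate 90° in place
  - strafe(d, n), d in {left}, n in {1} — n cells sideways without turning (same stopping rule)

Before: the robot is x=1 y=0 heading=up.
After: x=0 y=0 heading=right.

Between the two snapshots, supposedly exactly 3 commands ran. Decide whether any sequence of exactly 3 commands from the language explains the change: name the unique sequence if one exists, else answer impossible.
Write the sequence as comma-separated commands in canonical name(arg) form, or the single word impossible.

strafe(left, 1), strafe(left, 1), turn(right)

key: cell and facing (now E) both changed — the 3 commands mix motion and turning
start: x=1 y=0 heading=up
t=1 strafe(left, 1) ⇒ x=0 y=0 heading=up
t=2 strafe(left, 1) ⇒ x=0 y=0 heading=up
t=3 turn(right) ⇒ x=0 y=0 heading=right
all 64 alternatives checked — unique.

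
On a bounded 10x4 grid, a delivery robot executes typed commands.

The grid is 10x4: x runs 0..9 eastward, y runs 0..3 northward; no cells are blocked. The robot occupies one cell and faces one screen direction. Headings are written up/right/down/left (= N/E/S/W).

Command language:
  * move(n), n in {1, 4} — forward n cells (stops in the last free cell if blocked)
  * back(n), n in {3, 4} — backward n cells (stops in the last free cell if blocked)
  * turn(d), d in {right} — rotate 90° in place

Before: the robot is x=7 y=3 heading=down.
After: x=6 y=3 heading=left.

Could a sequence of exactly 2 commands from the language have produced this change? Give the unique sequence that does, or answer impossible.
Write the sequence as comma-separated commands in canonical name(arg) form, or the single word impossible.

key: order matters: swapping turn(right) and move(1) lands elsewhere
begin: x=7 y=3 heading=down
1. turn(right) → x=7 y=3 heading=left
2. move(1) → x=6 y=3 heading=left
all 25 alternatives checked — unique.

turn(right), move(1)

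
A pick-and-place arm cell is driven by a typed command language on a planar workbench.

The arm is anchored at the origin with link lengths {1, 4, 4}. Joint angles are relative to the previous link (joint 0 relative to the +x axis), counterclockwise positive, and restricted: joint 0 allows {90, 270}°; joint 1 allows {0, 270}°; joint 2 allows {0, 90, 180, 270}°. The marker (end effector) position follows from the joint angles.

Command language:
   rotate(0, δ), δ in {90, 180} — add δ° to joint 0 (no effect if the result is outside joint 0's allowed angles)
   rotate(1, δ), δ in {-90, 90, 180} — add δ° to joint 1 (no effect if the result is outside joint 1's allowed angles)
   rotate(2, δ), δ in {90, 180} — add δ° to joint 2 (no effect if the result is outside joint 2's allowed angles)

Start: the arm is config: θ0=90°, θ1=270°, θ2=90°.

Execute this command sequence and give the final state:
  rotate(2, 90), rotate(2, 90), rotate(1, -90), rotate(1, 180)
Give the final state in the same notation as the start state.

from: config: θ0=90°, θ1=270°, θ2=90°
t=1 rotate(2, 90) ⇒ config: θ0=90°, θ1=270°, θ2=180°
t=2 rotate(2, 90) ⇒ config: θ0=90°, θ1=270°, θ2=270°
t=3 rotate(1, -90) ⇒ config: θ0=90°, θ1=270°, θ2=270°
t=4 rotate(1, 180) ⇒ config: θ0=90°, θ1=270°, θ2=270°

config: θ0=90°, θ1=270°, θ2=270°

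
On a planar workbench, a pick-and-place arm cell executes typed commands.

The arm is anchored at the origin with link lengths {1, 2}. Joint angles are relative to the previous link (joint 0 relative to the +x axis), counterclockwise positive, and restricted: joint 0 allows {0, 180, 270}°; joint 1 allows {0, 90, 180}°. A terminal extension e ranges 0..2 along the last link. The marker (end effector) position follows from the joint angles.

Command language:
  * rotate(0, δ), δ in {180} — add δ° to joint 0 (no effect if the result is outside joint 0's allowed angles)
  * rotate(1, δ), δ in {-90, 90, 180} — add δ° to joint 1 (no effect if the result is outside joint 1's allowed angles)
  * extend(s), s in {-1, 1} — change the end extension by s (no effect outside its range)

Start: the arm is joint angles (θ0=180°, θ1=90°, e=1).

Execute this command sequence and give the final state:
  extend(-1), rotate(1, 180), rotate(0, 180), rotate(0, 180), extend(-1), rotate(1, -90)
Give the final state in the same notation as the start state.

joint angles (θ0=180°, θ1=0°, e=0)

initial: joint angles (θ0=180°, θ1=90°, e=1)
[1] after extend(-1): joint angles (θ0=180°, θ1=90°, e=0)
[2] after rotate(1, 180): joint angles (θ0=180°, θ1=90°, e=0)
[3] after rotate(0, 180): joint angles (θ0=0°, θ1=90°, e=0)
[4] after rotate(0, 180): joint angles (θ0=180°, θ1=90°, e=0)
[5] after extend(-1): joint angles (θ0=180°, θ1=90°, e=0)
[6] after rotate(1, -90): joint angles (θ0=180°, θ1=0°, e=0)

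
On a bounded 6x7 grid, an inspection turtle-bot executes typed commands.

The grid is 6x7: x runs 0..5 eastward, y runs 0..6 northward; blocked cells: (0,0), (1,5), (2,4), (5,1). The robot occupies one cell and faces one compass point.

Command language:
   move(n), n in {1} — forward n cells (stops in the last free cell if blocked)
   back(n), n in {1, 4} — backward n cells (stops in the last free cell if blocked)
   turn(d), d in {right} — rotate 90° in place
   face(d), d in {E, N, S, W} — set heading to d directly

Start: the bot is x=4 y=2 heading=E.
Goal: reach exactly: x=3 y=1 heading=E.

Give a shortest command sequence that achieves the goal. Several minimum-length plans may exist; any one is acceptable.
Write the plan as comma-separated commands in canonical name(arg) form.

begin: x=4 y=2 heading=E
1. turn(right) → x=4 y=2 heading=S
2. move(1) → x=4 y=1 heading=S
3. face(E) → x=4 y=1 heading=E
4. back(1) → x=3 y=1 heading=E
shorter routes all fall short; 4 is best.

turn(right), move(1), face(E), back(1)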